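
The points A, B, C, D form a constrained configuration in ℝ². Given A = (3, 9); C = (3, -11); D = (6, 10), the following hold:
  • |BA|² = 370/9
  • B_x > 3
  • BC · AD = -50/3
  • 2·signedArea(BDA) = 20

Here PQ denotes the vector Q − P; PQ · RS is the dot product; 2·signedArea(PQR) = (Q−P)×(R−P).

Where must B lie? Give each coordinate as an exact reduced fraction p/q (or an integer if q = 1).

1. B_x = 4  [2·signedArea(BDA) = 20 ∩ BC · AD = -50/3]
2. B_y = 8/3  [2·signedArea(BDA) = 20 ∩ BC · AD = -50/3]
   → B = (4, 8/3)

B = (4, 8/3)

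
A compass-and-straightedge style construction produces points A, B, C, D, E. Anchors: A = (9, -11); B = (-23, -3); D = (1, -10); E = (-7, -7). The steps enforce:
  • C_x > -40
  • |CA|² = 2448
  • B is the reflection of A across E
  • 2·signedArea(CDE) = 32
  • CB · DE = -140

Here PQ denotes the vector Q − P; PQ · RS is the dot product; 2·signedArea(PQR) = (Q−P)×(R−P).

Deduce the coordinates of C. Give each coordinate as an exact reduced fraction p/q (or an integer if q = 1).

C = (-39, 1)

1. C_x = -39  [CB · DE = -140 ∩ 2·signedArea(CDE) = 32]
2. C_y = 1  [CB · DE = -140 ∩ 2·signedArea(CDE) = 32]
   → C = (-39, 1)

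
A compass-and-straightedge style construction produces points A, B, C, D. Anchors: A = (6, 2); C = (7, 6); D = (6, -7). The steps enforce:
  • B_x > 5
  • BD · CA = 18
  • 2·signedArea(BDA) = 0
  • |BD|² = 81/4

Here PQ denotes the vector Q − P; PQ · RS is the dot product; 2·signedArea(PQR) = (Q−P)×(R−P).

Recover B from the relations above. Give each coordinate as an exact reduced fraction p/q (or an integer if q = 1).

1. B_x = 6  [2·signedArea(BDA) = 0 ∩ BD · CA = 18]
2. B_y = -5/2  [2·signedArea(BDA) = 0 ∩ BD · CA = 18]
   → B = (6, -5/2)

B = (6, -5/2)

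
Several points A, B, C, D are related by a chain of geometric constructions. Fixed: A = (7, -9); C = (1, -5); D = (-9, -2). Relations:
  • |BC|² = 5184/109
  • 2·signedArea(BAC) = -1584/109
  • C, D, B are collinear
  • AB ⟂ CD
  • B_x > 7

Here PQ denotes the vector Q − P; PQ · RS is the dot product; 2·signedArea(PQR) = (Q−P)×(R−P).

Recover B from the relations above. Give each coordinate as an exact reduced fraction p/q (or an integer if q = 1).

1. B_x = 829/109  [C, D, B are collinear ∩ AB ⟂ CD]
2. B_y = -761/109  [C, D, B are collinear ∩ AB ⟂ CD]
   → B = (829/109, -761/109)

B = (829/109, -761/109)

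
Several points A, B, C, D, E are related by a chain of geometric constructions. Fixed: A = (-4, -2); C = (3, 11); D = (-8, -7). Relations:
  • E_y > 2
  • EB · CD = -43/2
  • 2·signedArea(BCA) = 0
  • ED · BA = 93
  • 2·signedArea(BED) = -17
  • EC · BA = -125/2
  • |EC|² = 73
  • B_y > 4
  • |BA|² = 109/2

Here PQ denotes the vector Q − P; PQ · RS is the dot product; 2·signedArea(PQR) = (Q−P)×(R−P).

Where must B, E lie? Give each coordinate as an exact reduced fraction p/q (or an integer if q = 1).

B = (-1/2, 9/2)
E = (0, 3)

1. B_x = -1/2  [line 13·x + -7·y + 38 = 0 ∩ |BA|² = 109/2]
2. B_y = 9/2  [line 13·x + -7·y + 38 = 0 ∩ |BA|² = 109/2]
   → B = (-1/2, 9/2)
3. E_x = 0  [EB · CD = -43/2 ∩ ED · BA = 93]
4. E_y = 3  [EB · CD = -43/2 ∩ ED · BA = 93]
   → E = (0, 3)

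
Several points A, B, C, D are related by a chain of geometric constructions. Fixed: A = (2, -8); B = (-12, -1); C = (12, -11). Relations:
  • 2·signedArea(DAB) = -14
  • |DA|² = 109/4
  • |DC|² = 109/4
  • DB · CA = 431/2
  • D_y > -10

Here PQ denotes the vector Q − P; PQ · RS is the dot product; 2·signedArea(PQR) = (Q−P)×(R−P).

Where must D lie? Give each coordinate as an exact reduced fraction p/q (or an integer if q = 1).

D = (7, -19/2)

1. D_x = 7  [DB · CA = 431/2 ∩ 2·signedArea(DAB) = -14]
2. D_y = -19/2  [DB · CA = 431/2 ∩ 2·signedArea(DAB) = -14]
   → D = (7, -19/2)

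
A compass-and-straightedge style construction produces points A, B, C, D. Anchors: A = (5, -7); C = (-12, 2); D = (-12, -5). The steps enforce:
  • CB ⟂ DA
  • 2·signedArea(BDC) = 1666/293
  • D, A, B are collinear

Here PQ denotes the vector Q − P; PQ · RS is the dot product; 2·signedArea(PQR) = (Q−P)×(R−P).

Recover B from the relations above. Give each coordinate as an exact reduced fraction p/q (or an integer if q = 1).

B = (-3754/293, -1437/293)

1. B_x = -3754/293  [D, A, B are collinear ∩ CB ⟂ DA]
2. B_y = -1437/293  [D, A, B are collinear ∩ CB ⟂ DA]
   → B = (-3754/293, -1437/293)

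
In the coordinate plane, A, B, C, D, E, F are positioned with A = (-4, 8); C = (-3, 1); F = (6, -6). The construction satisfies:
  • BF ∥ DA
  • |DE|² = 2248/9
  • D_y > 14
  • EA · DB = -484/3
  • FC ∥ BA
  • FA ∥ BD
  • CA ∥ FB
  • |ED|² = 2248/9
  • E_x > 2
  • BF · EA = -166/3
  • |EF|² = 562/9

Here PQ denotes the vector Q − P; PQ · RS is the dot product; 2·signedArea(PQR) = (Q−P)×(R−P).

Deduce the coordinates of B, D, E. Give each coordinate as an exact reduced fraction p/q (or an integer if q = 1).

B = (5, 1)
D = (-5, 15)
E = (7/3, 1)

1. B_x = 5  [FC ∥ BA ∩ CA ∥ FB]
2. B_y = 1  [FC ∥ BA ∩ CA ∥ FB]
   → B = (5, 1)
3. D_x = -5  [BF ∥ DA ∩ FA ∥ BD]
4. D_y = 15  [BF ∥ DA ∩ FA ∥ BD]
   → D = (-5, 15)
5. E_x = 7/3  [EA · DB = -484/3 ∩ BF · EA = -166/3]
6. E_y = 1  [EA · DB = -484/3 ∩ BF · EA = -166/3]
   → E = (7/3, 1)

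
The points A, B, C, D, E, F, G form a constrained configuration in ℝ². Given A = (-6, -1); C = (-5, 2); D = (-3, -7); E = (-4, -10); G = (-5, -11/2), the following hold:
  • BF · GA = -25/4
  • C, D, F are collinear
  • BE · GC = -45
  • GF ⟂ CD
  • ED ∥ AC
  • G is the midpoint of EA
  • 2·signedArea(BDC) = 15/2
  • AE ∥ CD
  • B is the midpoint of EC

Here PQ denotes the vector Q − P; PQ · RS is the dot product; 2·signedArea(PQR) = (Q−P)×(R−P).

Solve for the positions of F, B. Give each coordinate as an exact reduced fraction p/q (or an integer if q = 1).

B = (-9/2, -4)
F = (-58/17, -175/34)

1. F_x = -58/17  [C, D, F are collinear ∩ GF ⟂ CD]
2. F_y = -175/34  [C, D, F are collinear ∩ GF ⟂ CD]
   → F = (-58/17, -175/34)
3. B_x = -9/2  [B is the midpoint of EC]
4. B_y = -4  [B is the midpoint of EC]
   → B = (-9/2, -4)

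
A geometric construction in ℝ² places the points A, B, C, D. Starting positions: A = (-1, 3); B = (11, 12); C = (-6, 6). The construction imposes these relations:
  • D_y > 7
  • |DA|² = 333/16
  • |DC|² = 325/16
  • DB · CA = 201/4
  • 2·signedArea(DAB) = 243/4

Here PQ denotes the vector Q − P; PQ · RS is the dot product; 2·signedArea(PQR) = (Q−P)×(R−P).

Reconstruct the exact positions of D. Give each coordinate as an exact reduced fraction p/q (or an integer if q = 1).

1. D_x = -7/4  [2·signedArea(DAB) = 243/4 ∩ DB · CA = 201/4]
2. D_y = 15/2  [2·signedArea(DAB) = 243/4 ∩ DB · CA = 201/4]
   → D = (-7/4, 15/2)

D = (-7/4, 15/2)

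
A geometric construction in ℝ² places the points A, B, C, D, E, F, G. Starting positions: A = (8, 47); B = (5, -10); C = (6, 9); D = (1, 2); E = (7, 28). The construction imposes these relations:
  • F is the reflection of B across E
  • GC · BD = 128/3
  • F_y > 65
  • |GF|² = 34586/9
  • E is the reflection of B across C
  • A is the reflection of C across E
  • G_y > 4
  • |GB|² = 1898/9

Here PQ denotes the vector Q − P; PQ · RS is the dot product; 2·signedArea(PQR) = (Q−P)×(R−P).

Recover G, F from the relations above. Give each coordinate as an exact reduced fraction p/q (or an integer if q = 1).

F = (9, 66)
G = (8/3, 13/3)

1. G_x = 8/3  [line 4·x + -12·y + 124/3 = 0 ∩ |GB|² = 1898/9]
2. G_y = 13/3  [line 4·x + -12·y + 124/3 = 0 ∩ |GB|² = 1898/9]
   → G = (8/3, 13/3)
3. F_x = 9  [F is the reflection of B across E]
4. F_y = 66  [F is the reflection of B across E]
   → F = (9, 66)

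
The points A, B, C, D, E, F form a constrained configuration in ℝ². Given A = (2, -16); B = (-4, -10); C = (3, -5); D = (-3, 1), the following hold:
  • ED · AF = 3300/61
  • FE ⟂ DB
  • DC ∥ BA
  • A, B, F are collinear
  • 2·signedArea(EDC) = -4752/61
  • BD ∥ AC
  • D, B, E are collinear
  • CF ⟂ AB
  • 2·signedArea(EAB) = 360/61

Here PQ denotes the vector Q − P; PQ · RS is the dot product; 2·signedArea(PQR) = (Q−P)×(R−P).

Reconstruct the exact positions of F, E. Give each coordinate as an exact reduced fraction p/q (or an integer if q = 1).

1. F_x = -3  [A, B, F are collinear ∩ CF ⟂ AB]
2. F_y = -11  [A, B, F are collinear ∩ CF ⟂ AB]
   → F = (-3, -11)
3. E_x = -249/61  [D, B, E are collinear ∩ FE ⟂ DB]
4. E_y = -665/61  [D, B, E are collinear ∩ FE ⟂ DB]
   → E = (-249/61, -665/61)

E = (-249/61, -665/61)
F = (-3, -11)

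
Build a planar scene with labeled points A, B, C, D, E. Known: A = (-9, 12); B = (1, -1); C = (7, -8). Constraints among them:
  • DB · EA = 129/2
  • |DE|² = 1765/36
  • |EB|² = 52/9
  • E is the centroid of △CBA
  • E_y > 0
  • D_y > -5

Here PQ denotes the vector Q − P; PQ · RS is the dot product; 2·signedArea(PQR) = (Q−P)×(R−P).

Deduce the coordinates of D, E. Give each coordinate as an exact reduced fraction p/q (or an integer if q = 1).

D = (4, -9/2)
E = (-1/3, 1)

1. E_x = -1/3  [E is the centroid of △CBA]
2. E_y = 1  [E is the centroid of △CBA]
   → E = (-1/3, 1)
3. D_x = 4  [line 26/3·x + -11·y + -505/6 = 0 ∩ |DE|² = 1765/36]
4. D_y = -9/2  [line 26/3·x + -11·y + -505/6 = 0 ∩ |DE|² = 1765/36]
   → D = (4, -9/2)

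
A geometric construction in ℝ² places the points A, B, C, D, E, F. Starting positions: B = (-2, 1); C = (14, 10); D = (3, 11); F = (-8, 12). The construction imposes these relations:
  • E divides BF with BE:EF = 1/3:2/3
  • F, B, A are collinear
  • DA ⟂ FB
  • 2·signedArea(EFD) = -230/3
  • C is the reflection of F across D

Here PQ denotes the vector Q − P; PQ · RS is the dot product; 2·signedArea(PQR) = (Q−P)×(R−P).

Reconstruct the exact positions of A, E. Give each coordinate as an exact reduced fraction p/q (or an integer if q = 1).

1. A_x = -794/157  [F, B, A are collinear ∩ DA ⟂ FB]
2. A_y = 1037/157  [F, B, A are collinear ∩ DA ⟂ FB]
   → A = (-794/157, 1037/157)
3. E_x = -4  [E divides BF with BE:EF = 1/3:2/3]
4. E_y = 14/3  [E divides BF with BE:EF = 1/3:2/3]
   → E = (-4, 14/3)

A = (-794/157, 1037/157)
E = (-4, 14/3)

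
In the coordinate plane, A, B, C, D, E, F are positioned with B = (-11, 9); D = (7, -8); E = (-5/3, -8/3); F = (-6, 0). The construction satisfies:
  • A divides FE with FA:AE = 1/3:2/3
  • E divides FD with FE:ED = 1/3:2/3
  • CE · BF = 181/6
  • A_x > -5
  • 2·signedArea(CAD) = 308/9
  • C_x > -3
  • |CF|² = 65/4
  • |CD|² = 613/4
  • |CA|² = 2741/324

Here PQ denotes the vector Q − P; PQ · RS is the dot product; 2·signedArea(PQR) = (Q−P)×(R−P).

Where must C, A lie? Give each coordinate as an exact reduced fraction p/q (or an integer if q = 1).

A = (-41/9, -8/9)
C = (-2, 1/2)

1. C_x = -2  [line -5·x + 9·y + -29/2 = 0 ∩ |CF|² = 65/4]
2. C_y = 1/2  [line -5·x + 9·y + -29/2 = 0 ∩ |CF|² = 65/4]
   → C = (-2, 1/2)
3. A_x = -41/9  [A divides FE with FA:AE = 1/3:2/3]
4. A_y = -8/9  [A divides FE with FA:AE = 1/3:2/3]
   → A = (-41/9, -8/9)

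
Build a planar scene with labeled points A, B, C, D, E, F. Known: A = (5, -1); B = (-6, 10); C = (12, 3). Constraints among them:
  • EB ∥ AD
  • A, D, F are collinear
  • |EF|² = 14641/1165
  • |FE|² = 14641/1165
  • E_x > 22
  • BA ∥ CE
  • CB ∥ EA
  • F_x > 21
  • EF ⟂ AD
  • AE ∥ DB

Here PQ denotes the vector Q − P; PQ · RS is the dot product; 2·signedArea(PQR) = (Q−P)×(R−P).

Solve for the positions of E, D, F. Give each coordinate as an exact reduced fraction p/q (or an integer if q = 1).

1. E_x = 23  [CB ∥ EA ∩ BA ∥ CE]
2. E_y = -8  [CB ∥ EA ∩ BA ∥ CE]
   → E = (23, -8)
3. D_x = -24  [AE ∥ DB ∩ EB ∥ AD]
4. D_y = 17  [AE ∥ DB ∩ EB ∥ AD]
   → D = (-24, 17)
5. F_x = 24617/1165  [A, D, F are collinear ∩ EF ⟂ AD]
6. F_y = -12829/1165  [A, D, F are collinear ∩ EF ⟂ AD]
   → F = (24617/1165, -12829/1165)

D = (-24, 17)
E = (23, -8)
F = (24617/1165, -12829/1165)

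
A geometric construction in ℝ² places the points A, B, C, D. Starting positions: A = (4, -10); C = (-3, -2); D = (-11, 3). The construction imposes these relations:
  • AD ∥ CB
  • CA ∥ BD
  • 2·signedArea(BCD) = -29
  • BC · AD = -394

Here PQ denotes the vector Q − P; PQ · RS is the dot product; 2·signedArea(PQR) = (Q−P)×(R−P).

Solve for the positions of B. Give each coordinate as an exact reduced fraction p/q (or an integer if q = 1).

B = (-18, 11)

1. B_x = -18  [CA ∥ BD ∩ AD ∥ CB]
2. B_y = 11  [CA ∥ BD ∩ AD ∥ CB]
   → B = (-18, 11)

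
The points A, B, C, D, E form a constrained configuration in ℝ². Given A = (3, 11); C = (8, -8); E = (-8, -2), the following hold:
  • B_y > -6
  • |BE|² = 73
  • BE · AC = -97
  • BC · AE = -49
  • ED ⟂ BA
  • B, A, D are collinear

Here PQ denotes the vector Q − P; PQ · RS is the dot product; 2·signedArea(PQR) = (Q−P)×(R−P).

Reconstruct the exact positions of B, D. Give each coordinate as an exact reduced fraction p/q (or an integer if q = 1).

B = (0, -5)
D = (72/265, -941/265)

1. B_x = 0  [BE · AC = -97 ∩ BC · AE = -49]
2. B_y = -5  [BE · AC = -97 ∩ BC · AE = -49]
   → B = (0, -5)
3. D_x = 72/265  [B, A, D are collinear ∩ ED ⟂ BA]
4. D_y = -941/265  [B, A, D are collinear ∩ ED ⟂ BA]
   → D = (72/265, -941/265)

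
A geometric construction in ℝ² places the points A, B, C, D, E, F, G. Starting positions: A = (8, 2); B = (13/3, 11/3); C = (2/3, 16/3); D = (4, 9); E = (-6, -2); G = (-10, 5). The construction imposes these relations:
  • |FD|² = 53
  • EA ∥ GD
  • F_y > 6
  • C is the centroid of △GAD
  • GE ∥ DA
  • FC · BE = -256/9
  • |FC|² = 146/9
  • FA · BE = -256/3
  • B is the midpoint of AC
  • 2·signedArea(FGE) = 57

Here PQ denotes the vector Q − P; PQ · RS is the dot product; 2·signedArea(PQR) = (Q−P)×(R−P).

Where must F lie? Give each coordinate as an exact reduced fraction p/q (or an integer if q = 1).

1. F_x = -3  [2·signedArea(FGE) = 57 ∩ FA · BE = -256/3]
2. F_y = 7  [2·signedArea(FGE) = 57 ∩ FA · BE = -256/3]
   → F = (-3, 7)

F = (-3, 7)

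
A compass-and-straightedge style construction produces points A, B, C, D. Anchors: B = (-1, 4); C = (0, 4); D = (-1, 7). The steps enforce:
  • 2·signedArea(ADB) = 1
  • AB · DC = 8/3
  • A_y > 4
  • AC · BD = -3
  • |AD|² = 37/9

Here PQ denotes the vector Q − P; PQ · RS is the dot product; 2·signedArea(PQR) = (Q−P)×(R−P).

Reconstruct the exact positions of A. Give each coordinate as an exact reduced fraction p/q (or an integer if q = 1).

A = (-2/3, 5)

1. A_x = -2/3  [AC · BD = -3 ∩ AB · DC = 8/3]
2. A_y = 5  [AC · BD = -3 ∩ AB · DC = 8/3]
   → A = (-2/3, 5)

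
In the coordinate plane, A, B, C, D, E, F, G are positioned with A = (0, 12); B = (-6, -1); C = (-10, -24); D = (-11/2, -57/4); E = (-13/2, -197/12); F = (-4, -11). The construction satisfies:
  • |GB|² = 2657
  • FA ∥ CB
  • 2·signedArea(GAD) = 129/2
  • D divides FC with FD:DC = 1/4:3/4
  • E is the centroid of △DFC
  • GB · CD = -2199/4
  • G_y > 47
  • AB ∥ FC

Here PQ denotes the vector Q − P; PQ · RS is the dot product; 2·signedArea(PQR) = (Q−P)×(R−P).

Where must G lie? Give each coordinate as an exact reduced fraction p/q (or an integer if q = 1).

1. G_x = 10  [GB · CD = -2199/4 ∩ 2·signedArea(GAD) = 129/2]
2. G_y = 48  [GB · CD = -2199/4 ∩ 2·signedArea(GAD) = 129/2]
   → G = (10, 48)

G = (10, 48)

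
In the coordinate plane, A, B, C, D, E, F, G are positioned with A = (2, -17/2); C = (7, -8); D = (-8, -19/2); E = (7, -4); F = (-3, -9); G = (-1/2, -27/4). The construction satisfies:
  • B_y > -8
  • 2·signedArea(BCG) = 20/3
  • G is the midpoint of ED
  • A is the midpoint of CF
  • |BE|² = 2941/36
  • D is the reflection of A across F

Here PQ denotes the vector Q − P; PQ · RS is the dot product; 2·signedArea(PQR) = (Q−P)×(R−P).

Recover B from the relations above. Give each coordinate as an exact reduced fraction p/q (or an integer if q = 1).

B = (-4/3, -15/2)

1. B_x = -4/3  [line -5/4·x + -15/2·y + -695/12 = 0 ∩ |BE|² = 2941/36]
2. B_y = -15/2  [line -5/4·x + -15/2·y + -695/12 = 0 ∩ |BE|² = 2941/36]
   → B = (-4/3, -15/2)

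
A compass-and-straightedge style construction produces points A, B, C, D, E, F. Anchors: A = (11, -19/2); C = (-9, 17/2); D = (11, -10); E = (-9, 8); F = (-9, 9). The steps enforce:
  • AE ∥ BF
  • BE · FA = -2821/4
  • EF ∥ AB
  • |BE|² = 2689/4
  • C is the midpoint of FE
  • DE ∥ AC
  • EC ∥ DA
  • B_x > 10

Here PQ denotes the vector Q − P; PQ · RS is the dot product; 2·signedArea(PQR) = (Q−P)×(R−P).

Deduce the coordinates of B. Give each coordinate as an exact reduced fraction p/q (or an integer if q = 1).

1. B_x = 11  [AE ∥ BF ∩ EF ∥ AB]
2. B_y = -17/2  [AE ∥ BF ∩ EF ∥ AB]
   → B = (11, -17/2)

B = (11, -17/2)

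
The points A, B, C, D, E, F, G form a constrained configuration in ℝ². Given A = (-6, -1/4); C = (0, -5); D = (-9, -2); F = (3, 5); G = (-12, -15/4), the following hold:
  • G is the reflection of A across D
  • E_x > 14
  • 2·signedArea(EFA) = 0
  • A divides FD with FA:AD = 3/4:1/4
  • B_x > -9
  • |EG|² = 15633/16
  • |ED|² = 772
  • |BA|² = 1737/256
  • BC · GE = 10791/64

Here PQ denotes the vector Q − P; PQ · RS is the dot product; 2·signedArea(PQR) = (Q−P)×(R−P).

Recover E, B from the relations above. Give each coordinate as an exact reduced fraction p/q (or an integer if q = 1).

1. E_x = 15  [line 21/4·x + -9·y + 117/4 = 0 ∩ |ED|² = 772]
2. E_y = 12  [line 21/4·x + -9·y + 117/4 = 0 ∩ |ED|² = 772]
   → E = (15, 12)
3. B_x = -33/4  [line -27·x + -63/4·y + -15831/64 = 0 ∩ |BA|² = 1737/256]
4. B_y = -25/16  [line -27·x + -63/4·y + -15831/64 = 0 ∩ |BA|² = 1737/256]
   → B = (-33/4, -25/16)

B = (-33/4, -25/16)
E = (15, 12)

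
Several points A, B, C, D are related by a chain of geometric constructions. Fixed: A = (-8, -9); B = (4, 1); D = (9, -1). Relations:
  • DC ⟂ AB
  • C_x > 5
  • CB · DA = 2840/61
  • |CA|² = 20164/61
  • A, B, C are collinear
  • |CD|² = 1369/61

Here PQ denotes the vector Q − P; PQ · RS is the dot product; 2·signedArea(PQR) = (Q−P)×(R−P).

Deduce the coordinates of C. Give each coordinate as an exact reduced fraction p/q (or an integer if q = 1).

C = (364/61, 161/61)

1. C_x = 364/61  [A, B, C are collinear ∩ DC ⟂ AB]
2. C_y = 161/61  [A, B, C are collinear ∩ DC ⟂ AB]
   → C = (364/61, 161/61)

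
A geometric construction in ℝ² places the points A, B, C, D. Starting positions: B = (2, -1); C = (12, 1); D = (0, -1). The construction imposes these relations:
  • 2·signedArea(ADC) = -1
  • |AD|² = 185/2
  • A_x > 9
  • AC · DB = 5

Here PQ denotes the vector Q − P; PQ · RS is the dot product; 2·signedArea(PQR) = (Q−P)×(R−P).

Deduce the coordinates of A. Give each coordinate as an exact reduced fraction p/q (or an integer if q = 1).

1. A_x = 19/2  [2·signedArea(ADC) = -1 ∩ AC · DB = 5]
2. A_y = 1/2  [2·signedArea(ADC) = -1 ∩ AC · DB = 5]
   → A = (19/2, 1/2)

A = (19/2, 1/2)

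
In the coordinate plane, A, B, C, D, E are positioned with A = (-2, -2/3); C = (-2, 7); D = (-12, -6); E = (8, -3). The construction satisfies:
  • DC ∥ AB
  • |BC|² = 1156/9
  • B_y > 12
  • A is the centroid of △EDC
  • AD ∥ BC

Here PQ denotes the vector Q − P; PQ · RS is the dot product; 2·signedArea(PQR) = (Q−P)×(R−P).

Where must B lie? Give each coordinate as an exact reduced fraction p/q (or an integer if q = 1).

1. B_x = 8  [AD ∥ BC ∩ DC ∥ AB]
2. B_y = 37/3  [AD ∥ BC ∩ DC ∥ AB]
   → B = (8, 37/3)

B = (8, 37/3)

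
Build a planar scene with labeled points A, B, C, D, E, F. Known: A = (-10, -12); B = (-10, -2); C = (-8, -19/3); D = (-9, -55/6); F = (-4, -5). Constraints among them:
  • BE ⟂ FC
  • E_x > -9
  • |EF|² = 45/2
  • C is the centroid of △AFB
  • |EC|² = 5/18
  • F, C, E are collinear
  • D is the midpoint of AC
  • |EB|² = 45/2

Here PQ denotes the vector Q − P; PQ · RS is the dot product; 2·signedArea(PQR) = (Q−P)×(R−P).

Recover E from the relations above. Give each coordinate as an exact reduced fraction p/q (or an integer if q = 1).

1. E_x = -17/2  [F, C, E are collinear ∩ BE ⟂ FC]
2. E_y = -13/2  [F, C, E are collinear ∩ BE ⟂ FC]
   → E = (-17/2, -13/2)

E = (-17/2, -13/2)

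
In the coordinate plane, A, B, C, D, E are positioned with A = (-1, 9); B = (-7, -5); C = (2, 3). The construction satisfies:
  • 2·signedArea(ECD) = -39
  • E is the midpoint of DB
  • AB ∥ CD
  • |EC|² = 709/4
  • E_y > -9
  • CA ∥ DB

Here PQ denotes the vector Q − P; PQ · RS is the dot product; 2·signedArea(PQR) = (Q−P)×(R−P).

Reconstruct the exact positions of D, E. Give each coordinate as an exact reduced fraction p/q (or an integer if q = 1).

1. D_x = -4  [CA ∥ DB ∩ AB ∥ CD]
2. D_y = -11  [CA ∥ DB ∩ AB ∥ CD]
   → D = (-4, -11)
3. E_x = -11/2  [E is the midpoint of DB]
4. E_y = -8  [E is the midpoint of DB]
   → E = (-11/2, -8)

D = (-4, -11)
E = (-11/2, -8)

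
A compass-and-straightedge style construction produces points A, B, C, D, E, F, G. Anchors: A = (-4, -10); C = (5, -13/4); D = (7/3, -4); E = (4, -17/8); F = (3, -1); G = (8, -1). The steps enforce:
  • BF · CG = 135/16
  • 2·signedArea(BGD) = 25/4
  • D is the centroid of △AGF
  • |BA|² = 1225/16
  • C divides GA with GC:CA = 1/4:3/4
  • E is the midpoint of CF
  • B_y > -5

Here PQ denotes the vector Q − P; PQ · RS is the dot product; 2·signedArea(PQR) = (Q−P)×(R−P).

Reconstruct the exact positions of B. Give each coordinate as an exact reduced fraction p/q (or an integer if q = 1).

1. B_x = 3  [2·signedArea(BGD) = 25/4 ∩ BF · CG = 135/16]
2. B_y = -19/4  [2·signedArea(BGD) = 25/4 ∩ BF · CG = 135/16]
   → B = (3, -19/4)

B = (3, -19/4)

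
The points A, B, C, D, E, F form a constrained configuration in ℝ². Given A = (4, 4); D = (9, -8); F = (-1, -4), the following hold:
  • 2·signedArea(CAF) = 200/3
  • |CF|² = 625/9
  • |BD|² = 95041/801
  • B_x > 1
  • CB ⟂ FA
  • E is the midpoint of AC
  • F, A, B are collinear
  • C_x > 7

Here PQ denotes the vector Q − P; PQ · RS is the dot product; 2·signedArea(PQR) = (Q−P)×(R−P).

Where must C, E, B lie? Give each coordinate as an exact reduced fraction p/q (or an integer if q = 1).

B = (358/267, -68/267)
C = (22/3, -4)
E = (17/3, 0)

1. C_x = 22/3  [line 8·x + -5·y + -236/3 = 0 ∩ |CF|² = 625/9]
2. C_y = -4  [line 8·x + -5·y + -236/3 = 0 ∩ |CF|² = 625/9]
   → C = (22/3, -4)
3. E_x = 17/3  [E is the midpoint of AC]
4. E_y = 0  [E is the midpoint of AC]
   → E = (17/3, 0)
5. B_x = 358/267  [F, A, B are collinear ∩ CB ⟂ FA]
6. B_y = -68/267  [F, A, B are collinear ∩ CB ⟂ FA]
   → B = (358/267, -68/267)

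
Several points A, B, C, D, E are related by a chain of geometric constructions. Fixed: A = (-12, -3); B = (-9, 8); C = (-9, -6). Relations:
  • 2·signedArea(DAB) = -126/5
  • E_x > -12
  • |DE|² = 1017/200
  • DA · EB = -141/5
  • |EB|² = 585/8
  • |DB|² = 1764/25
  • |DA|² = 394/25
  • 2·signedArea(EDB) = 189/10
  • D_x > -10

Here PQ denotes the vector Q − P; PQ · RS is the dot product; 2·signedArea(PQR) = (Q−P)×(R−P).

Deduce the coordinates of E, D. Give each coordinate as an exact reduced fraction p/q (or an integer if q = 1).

D = (-9, -2/5)
E = (-45/4, -1/4)

1. D_x = -9  [line -11·x + 3·y + -489/5 = 0 ∩ |DA|² = 394/25]
2. D_y = -2/5  [line -11·x + 3·y + -489/5 = 0 ∩ |DA|² = 394/25]
   → D = (-9, -2/5)
3. E_x = -45/4  [2·signedArea(EDB) = 189/10 ∩ DA · EB = -141/5]
4. E_y = -1/4  [2·signedArea(EDB) = 189/10 ∩ DA · EB = -141/5]
   → E = (-45/4, -1/4)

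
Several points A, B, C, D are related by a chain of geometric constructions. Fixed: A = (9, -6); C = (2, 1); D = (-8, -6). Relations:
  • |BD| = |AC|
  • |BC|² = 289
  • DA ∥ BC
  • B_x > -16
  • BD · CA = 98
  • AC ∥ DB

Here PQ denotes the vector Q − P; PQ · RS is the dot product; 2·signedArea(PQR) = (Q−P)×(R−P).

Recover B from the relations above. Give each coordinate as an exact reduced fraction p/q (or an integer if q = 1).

B = (-15, 1)

1. B_x = -15  [DA ∥ BC ∩ AC ∥ DB]
2. B_y = 1  [DA ∥ BC ∩ AC ∥ DB]
   → B = (-15, 1)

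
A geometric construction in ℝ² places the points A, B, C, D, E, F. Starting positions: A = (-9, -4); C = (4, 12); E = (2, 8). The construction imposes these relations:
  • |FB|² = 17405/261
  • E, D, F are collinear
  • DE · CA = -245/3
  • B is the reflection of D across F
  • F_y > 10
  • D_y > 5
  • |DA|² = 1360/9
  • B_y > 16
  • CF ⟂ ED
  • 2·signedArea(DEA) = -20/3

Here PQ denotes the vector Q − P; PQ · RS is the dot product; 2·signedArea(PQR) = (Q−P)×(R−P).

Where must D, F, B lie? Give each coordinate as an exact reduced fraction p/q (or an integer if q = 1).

B = (325/29, 1408/87)
D = (-1, 16/3)
F = (148/29, 312/29)

1. D_x = -1  [2·signedArea(DEA) = -20/3 ∩ DE · CA = -245/3]
2. D_y = 16/3  [2·signedArea(DEA) = -20/3 ∩ DE · CA = -245/3]
   → D = (-1, 16/3)
3. F_x = 148/29  [E, D, F are collinear ∩ CF ⟂ ED]
4. F_y = 312/29  [E, D, F are collinear ∩ CF ⟂ ED]
   → F = (148/29, 312/29)
5. B_x = 325/29  [B is the reflection of D across F]
6. B_y = 1408/87  [B is the reflection of D across F]
   → B = (325/29, 1408/87)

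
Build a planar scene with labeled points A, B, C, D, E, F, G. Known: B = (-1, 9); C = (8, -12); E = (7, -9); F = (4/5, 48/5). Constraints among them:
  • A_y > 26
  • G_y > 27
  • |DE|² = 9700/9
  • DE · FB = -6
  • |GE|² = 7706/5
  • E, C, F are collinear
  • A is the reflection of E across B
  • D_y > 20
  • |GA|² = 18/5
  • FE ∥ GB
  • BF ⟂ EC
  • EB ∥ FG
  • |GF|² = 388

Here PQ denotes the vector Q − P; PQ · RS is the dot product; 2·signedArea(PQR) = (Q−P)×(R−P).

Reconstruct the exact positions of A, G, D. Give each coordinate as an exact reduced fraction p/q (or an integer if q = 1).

A = (-9, 27)
D = (-19/3, 21)
G = (-36/5, 138/5)

1. A_x = -9  [A is the reflection of E across B]
2. A_y = 27  [A is the reflection of E across B]
   → A = (-9, 27)
3. G_x = -36/5  [FE ∥ GB ∩ EB ∥ FG]
4. G_y = 138/5  [FE ∥ GB ∩ EB ∥ FG]
   → G = (-36/5, 138/5)
5. D_x = -19/3  [line 9/5·x + 3/5·y + -6/5 = 0 ∩ |DE|² = 9700/9]
6. D_y = 21  [line 9/5·x + 3/5·y + -6/5 = 0 ∩ |DE|² = 9700/9]
   → D = (-19/3, 21)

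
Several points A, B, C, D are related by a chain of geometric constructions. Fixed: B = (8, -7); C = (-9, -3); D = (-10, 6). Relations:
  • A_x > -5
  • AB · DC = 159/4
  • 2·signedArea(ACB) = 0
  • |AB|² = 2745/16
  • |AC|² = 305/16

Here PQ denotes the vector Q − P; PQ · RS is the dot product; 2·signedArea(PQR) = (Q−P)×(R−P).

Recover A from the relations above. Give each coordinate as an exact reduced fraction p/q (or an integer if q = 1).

1. A_x = -19/4  [2·signedArea(ACB) = 0 ∩ AB · DC = 159/4]
2. A_y = -4  [2·signedArea(ACB) = 0 ∩ AB · DC = 159/4]
   → A = (-19/4, -4)

A = (-19/4, -4)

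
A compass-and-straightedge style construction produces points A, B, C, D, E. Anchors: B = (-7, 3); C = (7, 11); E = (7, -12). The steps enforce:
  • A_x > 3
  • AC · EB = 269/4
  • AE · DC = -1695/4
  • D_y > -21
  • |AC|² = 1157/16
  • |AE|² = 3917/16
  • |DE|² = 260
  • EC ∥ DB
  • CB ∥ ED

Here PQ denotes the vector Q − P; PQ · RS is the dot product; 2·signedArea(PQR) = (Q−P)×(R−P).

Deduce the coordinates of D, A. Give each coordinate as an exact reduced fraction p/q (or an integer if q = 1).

A = (7/2, 13/4)
D = (-7, -20)

1. D_x = -7  [EC ∥ DB ∩ CB ∥ ED]
2. D_y = -20  [EC ∥ DB ∩ CB ∥ ED]
   → D = (-7, -20)
3. A_x = 7/2  [AE · DC = -1695/4 ∩ AC · EB = 269/4]
4. A_y = 13/4  [AE · DC = -1695/4 ∩ AC · EB = 269/4]
   → A = (7/2, 13/4)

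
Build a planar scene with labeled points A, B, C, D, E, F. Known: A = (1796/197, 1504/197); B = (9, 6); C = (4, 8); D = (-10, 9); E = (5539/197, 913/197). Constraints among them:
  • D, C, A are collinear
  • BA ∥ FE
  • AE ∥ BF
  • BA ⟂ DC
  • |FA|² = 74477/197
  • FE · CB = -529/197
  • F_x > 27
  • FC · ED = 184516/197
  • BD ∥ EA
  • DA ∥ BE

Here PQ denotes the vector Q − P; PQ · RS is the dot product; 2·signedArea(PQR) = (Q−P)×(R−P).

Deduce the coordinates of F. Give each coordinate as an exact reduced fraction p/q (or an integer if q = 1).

F = (28, 3)

1. F_x = 28  [BA ∥ FE ∩ AE ∥ BF]
2. F_y = 3  [BA ∥ FE ∩ AE ∥ BF]
   → F = (28, 3)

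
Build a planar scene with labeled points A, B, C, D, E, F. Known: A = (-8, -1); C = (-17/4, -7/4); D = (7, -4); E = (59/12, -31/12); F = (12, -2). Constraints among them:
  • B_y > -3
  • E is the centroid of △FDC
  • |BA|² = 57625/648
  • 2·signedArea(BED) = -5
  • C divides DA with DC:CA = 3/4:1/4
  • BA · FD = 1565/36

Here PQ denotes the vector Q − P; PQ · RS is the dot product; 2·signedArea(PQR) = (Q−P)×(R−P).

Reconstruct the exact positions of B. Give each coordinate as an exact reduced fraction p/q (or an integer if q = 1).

B = (47/36, -91/36)

1. B_x = 47/36  [2·signedArea(BED) = -5 ∩ BA · FD = 1565/36]
2. B_y = -91/36  [2·signedArea(BED) = -5 ∩ BA · FD = 1565/36]
   → B = (47/36, -91/36)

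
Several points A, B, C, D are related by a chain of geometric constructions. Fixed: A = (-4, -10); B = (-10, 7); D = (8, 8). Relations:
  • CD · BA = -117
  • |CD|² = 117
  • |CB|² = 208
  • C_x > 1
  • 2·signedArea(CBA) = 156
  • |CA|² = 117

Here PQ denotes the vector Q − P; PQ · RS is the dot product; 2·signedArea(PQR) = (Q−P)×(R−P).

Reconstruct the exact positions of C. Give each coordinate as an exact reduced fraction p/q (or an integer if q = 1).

1. C_x = 2  [CD · BA = -117 ∩ 2·signedArea(CBA) = 156]
2. C_y = -1  [CD · BA = -117 ∩ 2·signedArea(CBA) = 156]
   → C = (2, -1)

C = (2, -1)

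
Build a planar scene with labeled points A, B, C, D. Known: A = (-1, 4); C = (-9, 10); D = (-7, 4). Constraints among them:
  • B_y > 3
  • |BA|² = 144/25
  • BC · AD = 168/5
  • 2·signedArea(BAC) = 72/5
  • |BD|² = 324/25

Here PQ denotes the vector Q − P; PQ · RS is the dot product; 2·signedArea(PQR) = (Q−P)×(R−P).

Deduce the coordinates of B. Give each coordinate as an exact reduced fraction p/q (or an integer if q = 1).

B = (-17/5, 4)

1. B_x = -17/5  [BC · AD = 168/5 ∩ 2·signedArea(BAC) = 72/5]
2. B_y = 4  [BC · AD = 168/5 ∩ 2·signedArea(BAC) = 72/5]
   → B = (-17/5, 4)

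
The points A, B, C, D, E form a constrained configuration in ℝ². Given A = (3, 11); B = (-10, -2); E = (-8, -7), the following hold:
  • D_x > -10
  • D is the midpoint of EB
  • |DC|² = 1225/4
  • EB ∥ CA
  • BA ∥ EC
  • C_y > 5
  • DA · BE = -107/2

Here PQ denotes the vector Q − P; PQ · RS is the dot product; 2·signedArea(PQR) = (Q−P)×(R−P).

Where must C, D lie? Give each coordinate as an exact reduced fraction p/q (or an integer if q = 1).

1. C_x = 5  [EB ∥ CA ∩ BA ∥ EC]
2. C_y = 6  [EB ∥ CA ∩ BA ∥ EC]
   → C = (5, 6)
3. D_x = -9  [D is the midpoint of EB]
4. D_y = -9/2  [D is the midpoint of EB]
   → D = (-9, -9/2)

C = (5, 6)
D = (-9, -9/2)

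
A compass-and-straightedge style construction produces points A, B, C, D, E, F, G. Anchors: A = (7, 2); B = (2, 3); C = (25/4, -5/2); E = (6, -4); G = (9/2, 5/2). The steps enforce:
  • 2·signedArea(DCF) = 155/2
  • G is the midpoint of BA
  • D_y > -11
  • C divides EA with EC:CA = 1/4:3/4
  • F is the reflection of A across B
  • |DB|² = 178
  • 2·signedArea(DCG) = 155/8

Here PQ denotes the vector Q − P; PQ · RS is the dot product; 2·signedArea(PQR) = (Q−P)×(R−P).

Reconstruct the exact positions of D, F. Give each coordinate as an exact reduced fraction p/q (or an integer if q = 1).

1. F_x = -3  [F is the reflection of A across B]
2. F_y = 4  [F is the reflection of A across B]
   → F = (-3, 4)
3. D_x = 5  [2·signedArea(DCF) = 155/2 ∩ 2·signedArea(DCG) = 155/8]
4. D_y = -10  [2·signedArea(DCF) = 155/2 ∩ 2·signedArea(DCG) = 155/8]
   → D = (5, -10)

D = (5, -10)
F = (-3, 4)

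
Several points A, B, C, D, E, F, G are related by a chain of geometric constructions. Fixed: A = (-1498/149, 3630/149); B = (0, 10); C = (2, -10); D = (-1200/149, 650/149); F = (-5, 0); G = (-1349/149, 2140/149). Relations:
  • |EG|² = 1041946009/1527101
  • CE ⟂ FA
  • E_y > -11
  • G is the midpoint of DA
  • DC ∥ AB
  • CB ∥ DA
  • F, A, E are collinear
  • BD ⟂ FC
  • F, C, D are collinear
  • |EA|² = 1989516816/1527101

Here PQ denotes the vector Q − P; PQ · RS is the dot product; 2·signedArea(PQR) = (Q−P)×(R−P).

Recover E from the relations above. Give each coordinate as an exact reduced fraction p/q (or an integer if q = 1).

E = (-27902/10249, -112530/10249)

1. E_x = -27902/10249  [F, A, E are collinear ∩ CE ⟂ FA]
2. E_y = -112530/10249  [F, A, E are collinear ∩ CE ⟂ FA]
   → E = (-27902/10249, -112530/10249)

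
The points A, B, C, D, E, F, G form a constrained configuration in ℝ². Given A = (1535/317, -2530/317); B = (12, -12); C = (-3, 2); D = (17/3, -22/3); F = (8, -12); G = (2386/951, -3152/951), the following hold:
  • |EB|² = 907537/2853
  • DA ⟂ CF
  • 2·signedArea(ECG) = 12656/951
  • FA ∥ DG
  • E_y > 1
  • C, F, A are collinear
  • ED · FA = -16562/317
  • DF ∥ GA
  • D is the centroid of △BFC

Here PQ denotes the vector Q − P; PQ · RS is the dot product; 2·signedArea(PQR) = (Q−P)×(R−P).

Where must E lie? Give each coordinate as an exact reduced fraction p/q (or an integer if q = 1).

1. E_x = 167/951  [ED · FA = -16562/317 ∩ 2·signedArea(ECG) = 12656/951]
2. E_y = 1286/951  [ED · FA = -16562/317 ∩ 2·signedArea(ECG) = 12656/951]
   → E = (167/951, 1286/951)

E = (167/951, 1286/951)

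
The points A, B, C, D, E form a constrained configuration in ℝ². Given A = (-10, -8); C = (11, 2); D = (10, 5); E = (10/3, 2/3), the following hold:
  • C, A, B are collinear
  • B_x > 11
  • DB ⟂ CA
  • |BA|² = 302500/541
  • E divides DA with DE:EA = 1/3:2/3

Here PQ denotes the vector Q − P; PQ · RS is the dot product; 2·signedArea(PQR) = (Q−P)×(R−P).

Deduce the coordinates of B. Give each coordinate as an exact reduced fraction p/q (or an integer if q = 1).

1. B_x = 6140/541  [C, A, B are collinear ∩ DB ⟂ CA]
2. B_y = 1172/541  [C, A, B are collinear ∩ DB ⟂ CA]
   → B = (6140/541, 1172/541)

B = (6140/541, 1172/541)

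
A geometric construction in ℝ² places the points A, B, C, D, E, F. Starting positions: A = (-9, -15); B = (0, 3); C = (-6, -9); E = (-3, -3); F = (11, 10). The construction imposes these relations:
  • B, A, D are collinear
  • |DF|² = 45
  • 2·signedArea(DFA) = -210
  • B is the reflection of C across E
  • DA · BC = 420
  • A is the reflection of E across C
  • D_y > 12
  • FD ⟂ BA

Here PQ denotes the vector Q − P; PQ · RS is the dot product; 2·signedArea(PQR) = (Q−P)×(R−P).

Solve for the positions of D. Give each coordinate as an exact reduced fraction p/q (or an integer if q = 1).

1. D_x = 5  [B, A, D are collinear ∩ FD ⟂ BA]
2. D_y = 13  [B, A, D are collinear ∩ FD ⟂ BA]
   → D = (5, 13)

D = (5, 13)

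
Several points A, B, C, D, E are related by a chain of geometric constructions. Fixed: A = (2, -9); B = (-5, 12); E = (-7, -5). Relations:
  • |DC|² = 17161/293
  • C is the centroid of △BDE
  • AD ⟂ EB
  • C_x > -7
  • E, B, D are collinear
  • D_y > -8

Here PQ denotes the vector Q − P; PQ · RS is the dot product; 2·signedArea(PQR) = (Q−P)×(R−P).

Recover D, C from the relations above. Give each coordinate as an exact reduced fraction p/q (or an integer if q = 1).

1. D_x = -2151/293  [E, B, D are collinear ∩ AD ⟂ EB]
2. D_y = -2315/293  [E, B, D are collinear ∩ AD ⟂ EB]
   → D = (-2151/293, -2315/293)
3. C_x = -1889/293  [C is the centroid of △BDE]
4. C_y = -88/293  [C is the centroid of △BDE]
   → C = (-1889/293, -88/293)

C = (-1889/293, -88/293)
D = (-2151/293, -2315/293)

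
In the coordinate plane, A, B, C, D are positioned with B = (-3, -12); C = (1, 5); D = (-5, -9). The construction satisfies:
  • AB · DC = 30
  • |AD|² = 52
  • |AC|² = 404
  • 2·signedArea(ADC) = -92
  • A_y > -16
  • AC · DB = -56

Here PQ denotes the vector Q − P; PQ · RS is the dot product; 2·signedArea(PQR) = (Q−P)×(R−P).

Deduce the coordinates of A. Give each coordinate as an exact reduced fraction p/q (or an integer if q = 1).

1. A_x = -1  [AC · DB = -56 ∩ AB · DC = 30]
2. A_y = -15  [AC · DB = -56 ∩ AB · DC = 30]
   → A = (-1, -15)

A = (-1, -15)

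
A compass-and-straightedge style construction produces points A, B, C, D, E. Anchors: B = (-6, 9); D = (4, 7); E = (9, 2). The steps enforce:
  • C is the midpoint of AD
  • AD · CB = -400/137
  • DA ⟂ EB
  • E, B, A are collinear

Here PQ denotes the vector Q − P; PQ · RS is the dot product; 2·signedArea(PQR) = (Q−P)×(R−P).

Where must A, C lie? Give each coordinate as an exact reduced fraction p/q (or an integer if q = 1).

1. A_x = 408/137  [E, B, A are collinear ∩ DA ⟂ EB]
2. A_y = 659/137  [E, B, A are collinear ∩ DA ⟂ EB]
   → A = (408/137, 659/137)
3. C_x = 478/137  [C is the midpoint of AD]
4. C_y = 809/137  [C is the midpoint of AD]
   → C = (478/137, 809/137)

A = (408/137, 659/137)
C = (478/137, 809/137)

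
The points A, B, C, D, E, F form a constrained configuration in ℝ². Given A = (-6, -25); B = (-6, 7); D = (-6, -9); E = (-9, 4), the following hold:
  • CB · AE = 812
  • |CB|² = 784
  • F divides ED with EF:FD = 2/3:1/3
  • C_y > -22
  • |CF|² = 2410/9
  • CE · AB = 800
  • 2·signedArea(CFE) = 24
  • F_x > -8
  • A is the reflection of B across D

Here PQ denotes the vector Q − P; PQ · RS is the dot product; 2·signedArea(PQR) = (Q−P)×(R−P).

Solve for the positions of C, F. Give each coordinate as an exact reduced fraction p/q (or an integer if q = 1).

C = (-6, -21)
F = (-7, -14/3)

1. C_x = -6  [CE · AB = 800 ∩ CB · AE = 812]
2. C_y = -21  [CE · AB = 800 ∩ CB · AE = 812]
   → C = (-6, -21)
3. F_x = -7  [F divides ED with EF:FD = 2/3:1/3]
4. F_y = -14/3  [F divides ED with EF:FD = 2/3:1/3]
   → F = (-7, -14/3)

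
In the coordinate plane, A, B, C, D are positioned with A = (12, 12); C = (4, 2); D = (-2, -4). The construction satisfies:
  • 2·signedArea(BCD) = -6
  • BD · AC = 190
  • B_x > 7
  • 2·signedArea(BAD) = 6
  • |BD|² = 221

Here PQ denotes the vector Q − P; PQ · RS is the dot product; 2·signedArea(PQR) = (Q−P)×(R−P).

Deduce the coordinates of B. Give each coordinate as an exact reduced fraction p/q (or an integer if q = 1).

B = (8, 7)

1. B_x = 8  [2·signedArea(BAD) = 6 ∩ BD · AC = 190]
2. B_y = 7  [2·signedArea(BAD) = 6 ∩ BD · AC = 190]
   → B = (8, 7)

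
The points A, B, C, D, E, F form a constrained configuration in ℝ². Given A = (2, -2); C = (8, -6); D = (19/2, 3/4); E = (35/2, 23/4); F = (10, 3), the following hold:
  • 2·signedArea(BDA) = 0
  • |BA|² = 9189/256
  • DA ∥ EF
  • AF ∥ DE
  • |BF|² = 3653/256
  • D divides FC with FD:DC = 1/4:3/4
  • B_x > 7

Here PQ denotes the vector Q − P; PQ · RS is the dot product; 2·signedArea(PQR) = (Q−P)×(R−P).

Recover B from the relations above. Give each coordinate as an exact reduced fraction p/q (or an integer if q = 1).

1. B_x = 61/8  [line 11/4·x + -15/2·y + -41/2 = 0 ∩ |BA|² = 9189/256]
2. B_y = 1/16  [line 11/4·x + -15/2·y + -41/2 = 0 ∩ |BA|² = 9189/256]
   → B = (61/8, 1/16)

B = (61/8, 1/16)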